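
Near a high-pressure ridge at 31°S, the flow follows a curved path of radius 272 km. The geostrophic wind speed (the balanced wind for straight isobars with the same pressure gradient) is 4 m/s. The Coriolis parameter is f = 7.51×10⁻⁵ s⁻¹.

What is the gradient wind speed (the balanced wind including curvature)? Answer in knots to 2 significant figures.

Around a high, pressure-gradient force acts outward with centrifugal, so Coriolis balances both:
fV = (1/ρ)|∂P/∂n| + V²/R  →  V² − fR·V + fR·V_g = 0
With fR = 7.51×10⁻⁵ × 272×10³ m = 20.4 m/s:
V = [fR − √((fR)² − 4 fR V_g)]/2 = [20.4 − √(20.4² − 4×20.4×4)]/2 = 5.46 m/s
Supergeostrophic (V > V_g = 4 m/s), as expected around a high.
Converting: 5.46 m/s × 1.944 = 11 knots

11 knots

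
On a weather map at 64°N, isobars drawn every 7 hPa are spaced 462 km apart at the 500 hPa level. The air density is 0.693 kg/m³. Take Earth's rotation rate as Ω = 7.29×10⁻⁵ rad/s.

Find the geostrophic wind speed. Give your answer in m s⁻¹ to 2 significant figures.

Coriolis parameter at 64°N:
f = 2Ω sin φ = 2 × 7.29×10⁻⁵ × sin 64° = 1.31×10⁻⁴ s⁻¹
Pressure gradient: |∂P/∂n| = 700 Pa / 462000 m = 1.52×10⁻³ Pa/m
Geostrophic balance (pressure-gradient force = Coriolis force):
V_g = (1/(fρ)) |∂P/∂n| = 1.52×10⁻³ / (1.31×10⁻⁴ × 0.693) = 16.7 m/s

17 m s⁻¹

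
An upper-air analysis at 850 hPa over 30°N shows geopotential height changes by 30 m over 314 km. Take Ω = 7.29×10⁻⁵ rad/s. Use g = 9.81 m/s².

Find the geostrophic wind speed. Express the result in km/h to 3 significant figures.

Coriolis parameter at 30°N:
f = 2Ω sin φ = 2 × 7.29×10⁻⁵ × sin 30° = 7.29×10⁻⁵ s⁻¹
Height gradient: |∂Z/∂n| = 30 m / 314000 m = 9.55×10⁻⁵
On a pressure surface, geostrophic balance gives V_g = (g/f)|∂Z/∂n|:
V_g = 9.81 × 9.55×10⁻⁵ / 7.29×10⁻⁵ = 12.9 m/s
Converting: 12.9 m/s × 3.6 = 46.3 km/h

46.3 km/h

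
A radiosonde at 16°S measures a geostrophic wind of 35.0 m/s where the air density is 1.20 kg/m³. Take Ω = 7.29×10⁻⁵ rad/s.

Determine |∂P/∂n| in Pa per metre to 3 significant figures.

Coriolis parameter at 16°S:
f = 2Ω sin φ = 2 × 7.29×10⁻⁵ × sin 16° = 4.02×10⁻⁵ s⁻¹
Geostrophic balance rearranged: |∂P/∂n| = f ρ V_g
|∂P/∂n| = 4.02×10⁻⁵ × 1.20 × 35.0 = 1.69×10⁻³ Pa/m

1.69×10⁻³ Pa/m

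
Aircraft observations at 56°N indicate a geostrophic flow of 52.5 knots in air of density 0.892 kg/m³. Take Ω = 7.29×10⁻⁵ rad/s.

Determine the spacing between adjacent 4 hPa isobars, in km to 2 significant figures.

Coriolis parameter at 56°N:
f = 2Ω sin φ = 2 × 7.29×10⁻⁵ × sin 56° = 1.21×10⁻⁴ s⁻¹
Wind speed in SI: 52.5 knots = 27.0 m/s
Geostrophic balance rearranged: |∂P/∂n| = f ρ V_g
|∂P/∂n| = 1.21×10⁻⁴ × 0.892 × 27.0 = 2.91×10⁻³ Pa/m
Isobar spacing: Δn = ΔP/|∂P/∂n| = 400 Pa / 2.91×10⁻³ Pa/m = 137362 m ≈ 140 km

140 km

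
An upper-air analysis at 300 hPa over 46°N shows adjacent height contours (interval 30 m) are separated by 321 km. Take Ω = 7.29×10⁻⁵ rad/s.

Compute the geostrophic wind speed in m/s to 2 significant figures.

Coriolis parameter at 46°N:
f = 2Ω sin φ = 2 × 7.29×10⁻⁵ × sin 46° = 1.05×10⁻⁴ s⁻¹
Height gradient: |∂Z/∂n| = 30 m / 321000 m = 9.35×10⁻⁵
On a pressure surface, geostrophic balance gives V_g = (g/f)|∂Z/∂n|:
V_g = 9.81 × 9.35×10⁻⁵ / 1.05×10⁻⁴ = 8.74 m/s

8.7 m/s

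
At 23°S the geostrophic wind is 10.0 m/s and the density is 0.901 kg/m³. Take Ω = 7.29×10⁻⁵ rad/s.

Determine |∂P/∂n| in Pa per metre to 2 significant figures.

5.1×10⁻⁴ Pa/m

Coriolis parameter at 23°S:
f = 2Ω sin φ = 2 × 7.29×10⁻⁵ × sin 23° = 5.70×10⁻⁵ s⁻¹
Geostrophic balance rearranged: |∂P/∂n| = f ρ V_g
|∂P/∂n| = 5.70×10⁻⁵ × 0.901 × 10.0 = 5.13×10⁻⁴ Pa/m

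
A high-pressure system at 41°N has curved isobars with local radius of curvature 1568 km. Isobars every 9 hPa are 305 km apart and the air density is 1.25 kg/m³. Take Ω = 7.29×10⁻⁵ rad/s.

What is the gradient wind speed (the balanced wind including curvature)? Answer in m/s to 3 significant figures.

31.1 m/s

Coriolis parameter at 41°N:
f = 2Ω sin φ = 2 × 7.29×10⁻⁵ × sin 41° = 9.57×10⁻⁵ s⁻¹
Pressure gradient: |∂P/∂n| = 900 Pa / 305000 m = 2.95×10⁻³ Pa/m
Geostrophic speed: V_g = |∂P/∂n|/(fρ) = 2.95×10⁻³/(9.57×10⁻⁵ × 1.25) = 24.7 m/s
Around a high, pressure-gradient force acts outward with centrifugal, so Coriolis balances both:
fV = (1/ρ)|∂P/∂n| + V²/R  →  V² − fR·V + fR·V_g = 0
With fR = 9.57×10⁻⁵ × 1568×10³ m = 150 m/s:
V = [fR − √((fR)² − 4 fR V_g)]/2 = [150 − √(150² − 4×150×24.7)]/2 = 31.1 m/s
Supergeostrophic (V > V_g = 24.7 m/s), as expected around a high.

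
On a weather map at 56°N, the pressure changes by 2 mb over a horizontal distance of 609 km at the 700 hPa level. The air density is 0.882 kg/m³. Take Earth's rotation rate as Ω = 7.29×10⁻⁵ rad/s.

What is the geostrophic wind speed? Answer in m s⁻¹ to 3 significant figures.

3.08 m s⁻¹

Coriolis parameter at 56°N:
f = 2Ω sin φ = 2 × 7.29×10⁻⁵ × sin 56° = 1.21×10⁻⁴ s⁻¹
Pressure gradient: |∂P/∂n| = 200 Pa / 609000 m = 3.28×10⁻⁴ Pa/m
Geostrophic balance (pressure-gradient force = Coriolis force):
V_g = (1/(fρ)) |∂P/∂n| = 3.28×10⁻⁴ / (1.21×10⁻⁴ × 0.882) = 3.08 m/s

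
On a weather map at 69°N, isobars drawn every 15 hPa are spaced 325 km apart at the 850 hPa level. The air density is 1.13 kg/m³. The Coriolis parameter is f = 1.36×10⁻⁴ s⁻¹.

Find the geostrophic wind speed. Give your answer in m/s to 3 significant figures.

Pressure gradient: |∂P/∂n| = 1500 Pa / 325000 m = 4.62×10⁻³ Pa/m
Geostrophic balance (pressure-gradient force = Coriolis force):
V_g = (1/(fρ)) |∂P/∂n| = 4.62×10⁻³ / (1.36×10⁻⁴ × 1.13) = 30.0 m/s

30.0 m/s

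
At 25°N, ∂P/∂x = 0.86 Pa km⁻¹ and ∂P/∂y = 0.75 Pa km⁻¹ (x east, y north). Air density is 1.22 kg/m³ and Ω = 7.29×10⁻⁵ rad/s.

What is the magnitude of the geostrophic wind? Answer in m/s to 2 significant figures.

15 m/s

Coriolis parameter at 25°N:
f = 2Ω sin φ = 2 × 7.29×10⁻⁵ × sin 25° = 6.16×10⁻⁵ s⁻¹
Component geostrophic relations (x east, y north):
u_g = −(1/(fρ)) ∂P/∂y,  v_g = (1/(fρ)) ∂P/∂x
u_g = −(0.75×10⁻³)/(6.16×10⁻⁵ × 1.22) = −9.98 m/s;  v_g = (0.86×10⁻³)/(6.16×10⁻⁵ × 1.22) = 11.4 m/s
|V_g| = √(u_g² + v_g²) = 15.2 m/s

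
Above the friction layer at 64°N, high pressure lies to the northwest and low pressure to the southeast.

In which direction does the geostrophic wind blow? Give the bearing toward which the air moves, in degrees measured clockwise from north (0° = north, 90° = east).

The pressure-gradient force points toward the southeast (bearing 135°).
Geostrophic balance: in the Northern Hemisphere the Coriolis force deflects motion to the right, so the geostrophic wind blows 90° to the right of the pressure-gradient force (low pressure on the left).
Rotating 135° by 90° clockwise gives 225° — the wind blows toward the southwest.

225°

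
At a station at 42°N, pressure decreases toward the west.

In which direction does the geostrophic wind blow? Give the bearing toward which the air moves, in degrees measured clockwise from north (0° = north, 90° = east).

The pressure-gradient force points toward the west (bearing 270°).
Geostrophic balance: in the Northern Hemisphere the Coriolis force deflects motion to the right, so the geostrophic wind blows 90° to the right of the pressure-gradient force (low pressure on the left).
Rotating 270° by 90° clockwise gives 000° — the wind blows toward the north.

000°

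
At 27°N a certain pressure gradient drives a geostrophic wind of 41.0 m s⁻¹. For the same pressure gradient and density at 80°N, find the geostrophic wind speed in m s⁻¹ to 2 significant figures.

With the same pressure gradient and density, V_g ∝ 1/f ∝ 1/sin φ.
V₂ = V₁ · sin φ₁ / sin φ₂ = 41.0 × sin 27° / sin 80°
V₂ = 41.0 × 0.4540/0.9848 = 19 m s⁻¹

19 m s⁻¹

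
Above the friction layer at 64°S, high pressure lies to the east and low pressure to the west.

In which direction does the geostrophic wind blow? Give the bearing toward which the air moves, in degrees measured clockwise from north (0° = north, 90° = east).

The pressure-gradient force points toward the west (bearing 270°).
Geostrophic balance: in the Southern Hemisphere the Coriolis force deflects motion to the left, so the geostrophic wind blows 90° to the left of the pressure-gradient force (low pressure on the right).
Rotating 270° by 90° counterclockwise gives 180° — the wind blows toward the south.

180°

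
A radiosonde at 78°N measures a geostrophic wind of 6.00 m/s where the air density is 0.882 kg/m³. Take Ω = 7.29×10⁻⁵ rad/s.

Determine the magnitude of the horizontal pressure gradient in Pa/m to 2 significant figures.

7.5×10⁻⁴ Pa/m

Coriolis parameter at 78°N:
f = 2Ω sin φ = 2 × 7.29×10⁻⁵ × sin 78° = 1.43×10⁻⁴ s⁻¹
Geostrophic balance rearranged: |∂P/∂n| = f ρ V_g
|∂P/∂n| = 1.43×10⁻⁴ × 0.882 × 6.00 = 7.55×10⁻⁴ Pa/m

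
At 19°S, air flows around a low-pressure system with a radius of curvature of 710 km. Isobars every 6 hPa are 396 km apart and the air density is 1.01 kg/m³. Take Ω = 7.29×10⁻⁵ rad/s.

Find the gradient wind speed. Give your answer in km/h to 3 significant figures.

Coriolis parameter at 19°S:
f = 2Ω sin φ = 2 × 7.29×10⁻⁵ × sin 19° = 4.75×10⁻⁵ s⁻¹
Pressure gradient: |∂P/∂n| = 600 Pa / 396000 m = 1.52×10⁻³ Pa/m
Geostrophic speed: V_g = |∂P/∂n|/(fρ) = 1.52×10⁻³/(4.75×10⁻⁵ × 1.01) = 31.6 m/s
Around a low, centrifugal force acts outward with Coriolis, so pressure-gradient force balances both:
(1/ρ)|∂P/∂n| = fV + V²/R  →  V² + fR·V − fR·V_g = 0
With fR = 4.75×10⁻⁵ × 710×10³ m = 33.7 m/s:
V = [−fR + √((fR)² + 4 fR V_g)]/2 = [−33.7 + √(33.7² + 4×33.7×31.6)]/2 = 19.9 m/s
Subgeostrophic (V < V_g = 31.6 m/s), as expected around a low.
Converting: 19.9 m/s × 3.6 = 71.6 km/h

71.6 km/h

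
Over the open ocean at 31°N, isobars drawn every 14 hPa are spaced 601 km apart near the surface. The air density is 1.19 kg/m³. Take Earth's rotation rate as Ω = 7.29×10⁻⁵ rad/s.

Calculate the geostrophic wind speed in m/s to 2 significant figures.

Coriolis parameter at 31°N:
f = 2Ω sin φ = 2 × 7.29×10⁻⁵ × sin 31° = 7.51×10⁻⁵ s⁻¹
Pressure gradient: |∂P/∂n| = 1400 Pa / 601000 m = 2.33×10⁻³ Pa/m
Geostrophic balance (pressure-gradient force = Coriolis force):
V_g = (1/(fρ)) |∂P/∂n| = 2.33×10⁻³ / (7.51×10⁻⁵ × 1.19) = 26.1 m/s

26 m/s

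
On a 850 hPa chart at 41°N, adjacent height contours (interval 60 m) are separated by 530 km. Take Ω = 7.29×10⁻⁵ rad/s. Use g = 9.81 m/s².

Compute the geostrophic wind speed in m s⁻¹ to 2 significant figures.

12 m s⁻¹

Coriolis parameter at 41°N:
f = 2Ω sin φ = 2 × 7.29×10⁻⁵ × sin 41° = 9.57×10⁻⁵ s⁻¹
Height gradient: |∂Z/∂n| = 60 m / 530000 m = 1.13×10⁻⁴
On a pressure surface, geostrophic balance gives V_g = (g/f)|∂Z/∂n|:
V_g = 9.81 × 1.13×10⁻⁴ / 9.57×10⁻⁵ = 11.6 m/s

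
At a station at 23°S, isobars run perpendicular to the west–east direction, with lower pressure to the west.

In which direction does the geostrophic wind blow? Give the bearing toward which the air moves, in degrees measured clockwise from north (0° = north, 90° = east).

180°

The pressure-gradient force points toward the west (bearing 270°).
Geostrophic balance: in the Southern Hemisphere the Coriolis force deflects motion to the left, so the geostrophic wind blows 90° to the left of the pressure-gradient force (low pressure on the right).
Rotating 270° by 90° counterclockwise gives 180° — the wind blows toward the south.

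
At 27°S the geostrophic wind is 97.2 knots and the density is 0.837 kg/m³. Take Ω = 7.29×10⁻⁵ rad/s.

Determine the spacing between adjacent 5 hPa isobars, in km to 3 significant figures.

Coriolis parameter at 27°S:
f = 2Ω sin φ = 2 × 7.29×10⁻⁵ × sin 27° = 6.62×10⁻⁵ s⁻¹
Wind speed in SI: 97.2 knots = 50.0 m/s
Geostrophic balance rearranged: |∂P/∂n| = f ρ V_g
|∂P/∂n| = 6.62×10⁻⁵ × 0.837 × 50.0 = 2.77×10⁻³ Pa/m
Isobar spacing: Δn = ΔP/|∂P/∂n| = 500 Pa / 2.77×10⁻³ Pa/m = 180483 m ≈ 180 km

180 km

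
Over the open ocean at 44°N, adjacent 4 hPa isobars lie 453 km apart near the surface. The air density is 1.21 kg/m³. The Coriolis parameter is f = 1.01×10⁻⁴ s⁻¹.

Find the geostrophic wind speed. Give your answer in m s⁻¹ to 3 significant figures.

7.23 m s⁻¹

Pressure gradient: |∂P/∂n| = 400 Pa / 453000 m = 8.83×10⁻⁴ Pa/m
Geostrophic balance (pressure-gradient force = Coriolis force):
V_g = (1/(fρ)) |∂P/∂n| = 8.83×10⁻⁴ / (1.01×10⁻⁴ × 1.21) = 7.23 m/s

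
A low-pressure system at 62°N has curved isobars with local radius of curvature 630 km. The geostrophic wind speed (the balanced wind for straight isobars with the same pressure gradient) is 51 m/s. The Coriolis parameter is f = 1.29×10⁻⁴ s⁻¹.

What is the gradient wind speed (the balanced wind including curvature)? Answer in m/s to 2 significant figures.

Around a low, centrifugal force acts outward with Coriolis, so pressure-gradient force balances both:
(1/ρ)|∂P/∂n| = fV + V²/R  →  V² + fR·V − fR·V_g = 0
With fR = 1.29×10⁻⁴ × 630×10³ m = 81.3 m/s:
V = [−fR + √((fR)² + 4 fR V_g)]/2 = [−81.3 + √(81.3² + 4×81.3×51)]/2 = 35.5 m/s
Subgeostrophic (V < V_g = 51 m/s), as expected around a low.

35 m/s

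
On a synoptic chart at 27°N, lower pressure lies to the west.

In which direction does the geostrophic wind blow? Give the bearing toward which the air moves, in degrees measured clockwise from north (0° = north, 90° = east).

The pressure-gradient force points toward the west (bearing 270°).
Geostrophic balance: in the Northern Hemisphere the Coriolis force deflects motion to the right, so the geostrophic wind blows 90° to the right of the pressure-gradient force (low pressure on the left).
Rotating 270° by 90° clockwise gives 000° — the wind blows toward the north.

000°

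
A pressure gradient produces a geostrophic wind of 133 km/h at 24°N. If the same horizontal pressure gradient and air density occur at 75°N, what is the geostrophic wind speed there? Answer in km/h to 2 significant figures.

With the same pressure gradient and density, V_g ∝ 1/f ∝ 1/sin φ.
V₂ = V₁ · sin φ₁ / sin φ₂ = 133 × sin 24° / sin 75°
V₂ = 133 × 0.4067/0.9659 = 56 km/h

56 km/h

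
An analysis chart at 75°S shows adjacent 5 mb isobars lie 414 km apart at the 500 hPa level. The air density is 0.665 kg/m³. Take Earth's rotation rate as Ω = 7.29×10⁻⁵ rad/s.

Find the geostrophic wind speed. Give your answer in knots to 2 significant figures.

25 knots

Coriolis parameter at 75°S:
f = 2Ω sin φ = 2 × 7.29×10⁻⁵ × sin 75° = 1.41×10⁻⁴ s⁻¹
Pressure gradient: |∂P/∂n| = 500 Pa / 414000 m = 1.21×10⁻³ Pa/m
Geostrophic balance (pressure-gradient force = Coriolis force):
V_g = (1/(fρ)) |∂P/∂n| = 1.21×10⁻³ / (1.41×10⁻⁴ × 0.665) = 12.9 m/s
Converting: 12.9 m/s × 1.944 = 25 knots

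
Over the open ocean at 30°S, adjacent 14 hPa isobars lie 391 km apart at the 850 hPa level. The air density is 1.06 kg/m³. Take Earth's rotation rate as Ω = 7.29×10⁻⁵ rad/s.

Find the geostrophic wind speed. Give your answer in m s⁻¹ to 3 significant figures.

Coriolis parameter at 30°S:
f = 2Ω sin φ = 2 × 7.29×10⁻⁵ × sin 30° = 7.29×10⁻⁵ s⁻¹
Pressure gradient: |∂P/∂n| = 1400 Pa / 391000 m = 3.58×10⁻³ Pa/m
Geostrophic balance (pressure-gradient force = Coriolis force):
V_g = (1/(fρ)) |∂P/∂n| = 3.58×10⁻³ / (7.29×10⁻⁵ × 1.06) = 46.3 m/s

46.3 m s⁻¹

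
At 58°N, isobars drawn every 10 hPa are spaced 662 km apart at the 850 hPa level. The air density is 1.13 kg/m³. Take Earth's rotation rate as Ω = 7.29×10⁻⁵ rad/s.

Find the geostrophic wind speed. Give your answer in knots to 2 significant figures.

21 knots

Coriolis parameter at 58°N:
f = 2Ω sin φ = 2 × 7.29×10⁻⁵ × sin 58° = 1.24×10⁻⁴ s⁻¹
Pressure gradient: |∂P/∂n| = 1000 Pa / 662000 m = 1.51×10⁻³ Pa/m
Geostrophic balance (pressure-gradient force = Coriolis force):
V_g = (1/(fρ)) |∂P/∂n| = 1.51×10⁻³ / (1.24×10⁻⁴ × 1.13) = 10.8 m/s
Converting: 10.8 m/s × 1.944 = 21 knots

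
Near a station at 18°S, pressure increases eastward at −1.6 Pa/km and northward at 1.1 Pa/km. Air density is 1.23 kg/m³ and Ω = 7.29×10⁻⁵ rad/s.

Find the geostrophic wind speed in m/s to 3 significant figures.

35.0 m/s

Coriolis parameter at 18°S:
f = 2Ω sin φ = 2 × 7.29×10⁻⁵ × sin 18° = 4.51×10⁻⁵ s⁻¹
In the Southern Hemisphere f is negative: f = −4.51×10⁻⁵ s⁻¹.
Component geostrophic relations (x east, y north):
u_g = −(1/(fρ)) ∂P/∂y,  v_g = (1/(fρ)) ∂P/∂x
u_g = −(1.1×10⁻³)/(−4.51×10⁻⁵ × 1.23) = 19.8 m/s;  v_g = (−1.6×10⁻³)/(−4.51×10⁻⁵ × 1.23) = 28.9 m/s
|V_g| = √(u_g² + v_g²) = 35.0 m/s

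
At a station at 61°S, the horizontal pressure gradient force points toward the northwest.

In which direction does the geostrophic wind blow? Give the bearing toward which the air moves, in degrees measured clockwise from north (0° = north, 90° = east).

The pressure-gradient force points toward the northwest (bearing 315°).
Geostrophic balance: in the Southern Hemisphere the Coriolis force deflects motion to the left, so the geostrophic wind blows 90° to the left of the pressure-gradient force (low pressure on the right).
Rotating 315° by 90° counterclockwise gives 225° — the wind blows toward the southwest.

225°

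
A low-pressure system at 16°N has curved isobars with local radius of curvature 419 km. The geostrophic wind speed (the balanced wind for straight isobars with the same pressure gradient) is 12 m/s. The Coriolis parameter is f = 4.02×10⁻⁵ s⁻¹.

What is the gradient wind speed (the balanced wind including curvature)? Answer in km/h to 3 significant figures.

29.2 km/h

Around a low, centrifugal force acts outward with Coriolis, so pressure-gradient force balances both:
(1/ρ)|∂P/∂n| = fV + V²/R  →  V² + fR·V − fR·V_g = 0
With fR = 4.02×10⁻⁵ × 419×10³ m = 16.8 m/s:
V = [−fR + √((fR)² + 4 fR V_g)]/2 = [−16.8 + √(16.8² + 4×16.8×12)]/2 = 8.1 m/s
Subgeostrophic (V < V_g = 12 m/s), as expected around a low.
Converting: 8.1 m/s × 3.6 = 29.2 km/h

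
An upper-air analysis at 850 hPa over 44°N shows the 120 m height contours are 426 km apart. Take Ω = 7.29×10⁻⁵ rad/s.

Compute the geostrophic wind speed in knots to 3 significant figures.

53.0 knots

Coriolis parameter at 44°N:
f = 2Ω sin φ = 2 × 7.29×10⁻⁵ × sin 44° = 1.01×10⁻⁴ s⁻¹
Height gradient: |∂Z/∂n| = 120 m / 426000 m = 2.82×10⁻⁴
On a pressure surface, geostrophic balance gives V_g = (g/f)|∂Z/∂n|:
V_g = 9.81 × 2.82×10⁻⁴ / 1.01×10⁻⁴ = 27.3 m/s
Converting: 27.3 m/s × 1.944 = 53.0 knots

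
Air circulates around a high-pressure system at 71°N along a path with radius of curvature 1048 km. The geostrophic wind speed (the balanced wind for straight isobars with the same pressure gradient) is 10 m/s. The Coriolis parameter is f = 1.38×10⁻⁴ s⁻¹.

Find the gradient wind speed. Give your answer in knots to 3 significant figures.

Around a high, pressure-gradient force acts outward with centrifugal, so Coriolis balances both:
fV = (1/ρ)|∂P/∂n| + V²/R  →  V² − fR·V + fR·V_g = 0
With fR = 1.38×10⁻⁴ × 1048×10³ m = 145 m/s:
V = [fR − √((fR)² − 4 fR V_g)]/2 = [145 − √(145² − 4×145×10)]/2 = 10.8 m/s
Supergeostrophic (V > V_g = 10 m/s), as expected around a high.
Converting: 10.8 m/s × 1.944 = 21.0 knots

21.0 knots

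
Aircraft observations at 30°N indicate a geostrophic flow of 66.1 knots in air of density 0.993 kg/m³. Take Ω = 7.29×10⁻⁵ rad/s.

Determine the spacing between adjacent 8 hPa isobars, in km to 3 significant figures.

325 km

Coriolis parameter at 30°N:
f = 2Ω sin φ = 2 × 7.29×10⁻⁵ × sin 30° = 7.29×10⁻⁵ s⁻¹
Wind speed in SI: 66.1 knots = 34.0 m/s
Geostrophic balance rearranged: |∂P/∂n| = f ρ V_g
|∂P/∂n| = 7.29×10⁻⁵ × 0.993 × 34.0 = 2.46×10⁻³ Pa/m
Isobar spacing: Δn = ΔP/|∂P/∂n| = 800 Pa / 2.46×10⁻³ Pa/m = 324993 m ≈ 325 km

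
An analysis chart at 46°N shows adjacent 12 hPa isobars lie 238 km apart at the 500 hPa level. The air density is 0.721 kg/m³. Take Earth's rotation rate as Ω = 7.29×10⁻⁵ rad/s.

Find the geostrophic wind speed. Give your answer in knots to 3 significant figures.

Coriolis parameter at 46°N:
f = 2Ω sin φ = 2 × 7.29×10⁻⁵ × sin 46° = 1.05×10⁻⁴ s⁻¹
Pressure gradient: |∂P/∂n| = 1200 Pa / 238000 m = 5.04×10⁻³ Pa/m
Geostrophic balance (pressure-gradient force = Coriolis force):
V_g = (1/(fρ)) |∂P/∂n| = 5.04×10⁻³ / (1.05×10⁻⁴ × 0.721) = 66.7 m/s
Converting: 66.7 m/s × 1.944 = 130 knots

130 knots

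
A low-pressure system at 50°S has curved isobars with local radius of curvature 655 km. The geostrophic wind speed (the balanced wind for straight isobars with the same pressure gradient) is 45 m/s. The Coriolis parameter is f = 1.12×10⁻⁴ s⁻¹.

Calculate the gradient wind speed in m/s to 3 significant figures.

Around a low, centrifugal force acts outward with Coriolis, so pressure-gradient force balances both:
(1/ρ)|∂P/∂n| = fV + V²/R  →  V² + fR·V − fR·V_g = 0
With fR = 1.12×10⁻⁴ × 655×10³ m = 73.4 m/s:
V = [−fR + √((fR)² + 4 fR V_g)]/2 = [−73.4 + √(73.4² + 4×73.4×45)]/2 = 31.5 m/s
Subgeostrophic (V < V_g = 45 m/s), as expected around a low.

31.5 m/s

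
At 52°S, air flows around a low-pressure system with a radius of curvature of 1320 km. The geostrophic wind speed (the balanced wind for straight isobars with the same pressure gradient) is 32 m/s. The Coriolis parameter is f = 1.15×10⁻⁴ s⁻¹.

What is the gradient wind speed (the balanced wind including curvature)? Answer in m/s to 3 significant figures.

Around a low, centrifugal force acts outward with Coriolis, so pressure-gradient force balances both:
(1/ρ)|∂P/∂n| = fV + V²/R  →  V² + fR·V − fR·V_g = 0
With fR = 1.15×10⁻⁴ × 1320×10³ m = 152 m/s:
V = [−fR + √((fR)² + 4 fR V_g)]/2 = [−152 + √(152² + 4×152×32)]/2 = 27.1 m/s
Subgeostrophic (V < V_g = 32 m/s), as expected around a low.

27.1 m/s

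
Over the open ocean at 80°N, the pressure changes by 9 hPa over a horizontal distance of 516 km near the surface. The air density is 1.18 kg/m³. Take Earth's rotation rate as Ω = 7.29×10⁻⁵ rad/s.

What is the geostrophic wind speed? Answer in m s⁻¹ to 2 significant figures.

10 m s⁻¹

Coriolis parameter at 80°N:
f = 2Ω sin φ = 2 × 7.29×10⁻⁵ × sin 80° = 1.44×10⁻⁴ s⁻¹
Pressure gradient: |∂P/∂n| = 900 Pa / 516000 m = 1.74×10⁻³ Pa/m
Geostrophic balance (pressure-gradient force = Coriolis force):
V_g = (1/(fρ)) |∂P/∂n| = 1.74×10⁻³ / (1.44×10⁻⁴ × 1.18) = 10.3 m/s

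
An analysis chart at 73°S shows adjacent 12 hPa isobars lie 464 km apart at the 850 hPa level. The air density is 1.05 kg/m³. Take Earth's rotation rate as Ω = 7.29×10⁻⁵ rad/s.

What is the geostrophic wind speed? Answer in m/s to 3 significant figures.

17.7 m/s

Coriolis parameter at 73°S:
f = 2Ω sin φ = 2 × 7.29×10⁻⁵ × sin 73° = 1.39×10⁻⁴ s⁻¹
Pressure gradient: |∂P/∂n| = 1200 Pa / 464000 m = 2.59×10⁻³ Pa/m
Geostrophic balance (pressure-gradient force = Coriolis force):
V_g = (1/(fρ)) |∂P/∂n| = 2.59×10⁻³ / (1.39×10⁻⁴ × 1.05) = 17.7 m/s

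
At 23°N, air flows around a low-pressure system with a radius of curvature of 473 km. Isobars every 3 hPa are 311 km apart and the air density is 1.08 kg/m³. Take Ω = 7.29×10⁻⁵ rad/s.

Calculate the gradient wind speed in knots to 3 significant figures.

21.6 knots

Coriolis parameter at 23°N:
f = 2Ω sin φ = 2 × 7.29×10⁻⁵ × sin 23° = 5.70×10⁻⁵ s⁻¹
Pressure gradient: |∂P/∂n| = 300 Pa / 311000 m = 9.65×10⁻⁴ Pa/m
Geostrophic speed: V_g = |∂P/∂n|/(fρ) = 9.65×10⁻⁴/(5.70×10⁻⁵ × 1.08) = 15.7 m/s
Around a low, centrifugal force acts outward with Coriolis, so pressure-gradient force balances both:
(1/ρ)|∂P/∂n| = fV + V²/R  →  V² + fR·V − fR·V_g = 0
With fR = 5.70×10⁻⁵ × 473×10³ m = 26.9 m/s:
V = [−fR + √((fR)² + 4 fR V_g)]/2 = [−26.9 + √(26.9² + 4×26.9×15.7)]/2 = 11.1 m/s
Subgeostrophic (V < V_g = 15.7 m/s), as expected around a low.
Converting: 11.1 m/s × 1.944 = 21.6 knots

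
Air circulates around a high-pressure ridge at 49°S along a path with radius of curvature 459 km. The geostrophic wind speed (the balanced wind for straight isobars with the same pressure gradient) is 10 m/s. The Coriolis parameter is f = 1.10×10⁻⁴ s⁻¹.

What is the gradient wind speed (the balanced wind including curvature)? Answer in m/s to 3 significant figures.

13.7 m/s

Around a high, pressure-gradient force acts outward with centrifugal, so Coriolis balances both:
fV = (1/ρ)|∂P/∂n| + V²/R  →  V² − fR·V + fR·V_g = 0
With fR = 1.10×10⁻⁴ × 459×10³ m = 50.5 m/s:
V = [fR − √((fR)² − 4 fR V_g)]/2 = [50.5 − √(50.5² − 4×50.5×10)]/2 = 13.7 m/s
Supergeostrophic (V > V_g = 10 m/s), as expected around a high.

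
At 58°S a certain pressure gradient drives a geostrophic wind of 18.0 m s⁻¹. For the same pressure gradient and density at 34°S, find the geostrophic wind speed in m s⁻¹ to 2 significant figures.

27 m s⁻¹

With the same pressure gradient and density, V_g ∝ 1/f ∝ 1/sin φ.
V₂ = V₁ · sin φ₁ / sin φ₂ = 18.0 × sin 58° / sin 34°
V₂ = 18.0 × 0.8480/0.5592 = 27 m s⁻¹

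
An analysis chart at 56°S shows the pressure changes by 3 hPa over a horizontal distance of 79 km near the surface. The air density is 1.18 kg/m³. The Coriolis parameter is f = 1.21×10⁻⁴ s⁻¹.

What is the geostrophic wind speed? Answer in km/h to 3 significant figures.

Pressure gradient: |∂P/∂n| = 300 Pa / 79000 m = 3.80×10⁻³ Pa/m
Geostrophic balance (pressure-gradient force = Coriolis force):
V_g = (1/(fρ)) |∂P/∂n| = 3.80×10⁻³ / (1.21×10⁻⁴ × 1.18) = 26.6 m/s
Converting: 26.6 m/s × 3.6 = 95.7 km/h

95.7 km/h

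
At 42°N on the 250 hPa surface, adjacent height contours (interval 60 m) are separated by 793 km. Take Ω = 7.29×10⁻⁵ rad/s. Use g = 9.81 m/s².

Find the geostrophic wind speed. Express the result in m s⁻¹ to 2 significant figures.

Coriolis parameter at 42°N:
f = 2Ω sin φ = 2 × 7.29×10⁻⁵ × sin 42° = 9.76×10⁻⁵ s⁻¹
Height gradient: |∂Z/∂n| = 60 m / 793000 m = 7.57×10⁻⁵
On a pressure surface, geostrophic balance gives V_g = (g/f)|∂Z/∂n|:
V_g = 9.81 × 7.57×10⁻⁵ / 9.76×10⁻⁵ = 7.61 m/s

7.6 m s⁻¹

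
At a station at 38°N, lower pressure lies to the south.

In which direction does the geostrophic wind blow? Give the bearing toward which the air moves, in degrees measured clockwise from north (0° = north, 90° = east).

The pressure-gradient force points toward the south (bearing 180°).
Geostrophic balance: in the Northern Hemisphere the Coriolis force deflects motion to the right, so the geostrophic wind blows 90° to the right of the pressure-gradient force (low pressure on the left).
Rotating 180° by 90° clockwise gives 270° — the wind blows toward the west.

270°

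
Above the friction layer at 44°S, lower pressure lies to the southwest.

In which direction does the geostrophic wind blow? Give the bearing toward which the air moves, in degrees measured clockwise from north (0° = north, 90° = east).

135°

The pressure-gradient force points toward the southwest (bearing 225°).
Geostrophic balance: in the Southern Hemisphere the Coriolis force deflects motion to the left, so the geostrophic wind blows 90° to the left of the pressure-gradient force (low pressure on the right).
Rotating 225° by 90° counterclockwise gives 135° — the wind blows toward the southeast.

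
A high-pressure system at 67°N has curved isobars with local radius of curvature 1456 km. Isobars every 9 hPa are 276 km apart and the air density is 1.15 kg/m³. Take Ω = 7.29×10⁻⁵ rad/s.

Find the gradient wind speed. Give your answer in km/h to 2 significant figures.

Coriolis parameter at 67°N:
f = 2Ω sin φ = 2 × 7.29×10⁻⁵ × sin 67° = 1.34×10⁻⁴ s⁻¹
Pressure gradient: |∂P/∂n| = 900 Pa / 276000 m = 3.26×10⁻³ Pa/m
Geostrophic speed: V_g = |∂P/∂n|/(fρ) = 3.26×10⁻³/(1.34×10⁻⁴ × 1.15) = 21.1 m/s
Around a high, pressure-gradient force acts outward with centrifugal, so Coriolis balances both:
fV = (1/ρ)|∂P/∂n| + V²/R  →  V² − fR·V + fR·V_g = 0
With fR = 1.34×10⁻⁴ × 1456×10³ m = 195 m/s:
V = [fR − √((fR)² − 4 fR V_g)]/2 = [195 − √(195² − 4×195×21.1)]/2 = 24.1 m/s
Supergeostrophic (V > V_g = 21.1 m/s), as expected around a high.
Converting: 24.1 m/s × 3.6 = 87 km/h

87 km/h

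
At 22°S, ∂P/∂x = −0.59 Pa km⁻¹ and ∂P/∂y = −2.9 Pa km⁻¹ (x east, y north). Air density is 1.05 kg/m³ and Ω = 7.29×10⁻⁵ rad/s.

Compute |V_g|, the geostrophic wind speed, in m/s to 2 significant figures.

Coriolis parameter at 22°S:
f = 2Ω sin φ = 2 × 7.29×10⁻⁵ × sin 22° = 5.46×10⁻⁵ s⁻¹
In the Southern Hemisphere f is negative: f = −5.46×10⁻⁵ s⁻¹.
Component geostrophic relations (x east, y north):
u_g = −(1/(fρ)) ∂P/∂y,  v_g = (1/(fρ)) ∂P/∂x
u_g = −(−2.9×10⁻³)/(−5.46×10⁻⁵ × 1.05) = −50.6 m/s;  v_g = (−0.59×10⁻³)/(−5.46×10⁻⁵ × 1.05) = 10.3 m/s
|V_g| = √(u_g² + v_g²) = 51.6 m/s

52 m/s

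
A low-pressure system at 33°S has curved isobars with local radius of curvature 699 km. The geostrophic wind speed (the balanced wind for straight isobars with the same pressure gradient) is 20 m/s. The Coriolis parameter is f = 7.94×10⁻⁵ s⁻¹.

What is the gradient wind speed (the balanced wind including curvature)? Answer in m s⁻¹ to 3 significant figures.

Around a low, centrifugal force acts outward with Coriolis, so pressure-gradient force balances both:
(1/ρ)|∂P/∂n| = fV + V²/R  →  V² + fR·V − fR·V_g = 0
With fR = 7.94×10⁻⁵ × 699×10³ m = 55.5 m/s:
V = [−fR + √((fR)² + 4 fR V_g)]/2 = [−55.5 + √(55.5² + 4×55.5×20)]/2 = 15.6 m/s
Subgeostrophic (V < V_g = 20 m/s), as expected around a low.

15.6 m s⁻¹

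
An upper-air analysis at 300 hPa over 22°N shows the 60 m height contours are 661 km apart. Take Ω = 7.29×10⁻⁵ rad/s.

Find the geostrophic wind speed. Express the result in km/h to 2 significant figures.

Coriolis parameter at 22°N:
f = 2Ω sin φ = 2 × 7.29×10⁻⁵ × sin 22° = 5.46×10⁻⁵ s⁻¹
Height gradient: |∂Z/∂n| = 60 m / 661000 m = 9.08×10⁻⁵
On a pressure surface, geostrophic balance gives V_g = (g/f)|∂Z/∂n|:
V_g = 9.81 × 9.08×10⁻⁵ / 5.46×10⁻⁵ = 16.3 m/s
Converting: 16.3 m/s × 3.6 = 59 km/h

59 km/h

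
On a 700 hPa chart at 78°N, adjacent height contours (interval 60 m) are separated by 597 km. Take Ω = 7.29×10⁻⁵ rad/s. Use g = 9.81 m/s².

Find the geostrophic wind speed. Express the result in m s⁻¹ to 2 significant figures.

6.9 m s⁻¹

Coriolis parameter at 78°N:
f = 2Ω sin φ = 2 × 7.29×10⁻⁵ × sin 78° = 1.43×10⁻⁴ s⁻¹
Height gradient: |∂Z/∂n| = 60 m / 597000 m = 1.01×10⁻⁴
On a pressure surface, geostrophic balance gives V_g = (g/f)|∂Z/∂n|:
V_g = 9.81 × 1.01×10⁻⁴ / 1.43×10⁻⁴ = 6.91 m/s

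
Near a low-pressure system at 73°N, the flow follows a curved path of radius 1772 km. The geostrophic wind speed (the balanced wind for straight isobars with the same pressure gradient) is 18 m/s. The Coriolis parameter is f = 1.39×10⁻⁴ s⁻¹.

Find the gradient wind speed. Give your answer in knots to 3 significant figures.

Around a low, centrifugal force acts outward with Coriolis, so pressure-gradient force balances both:
(1/ρ)|∂P/∂n| = fV + V²/R  →  V² + fR·V − fR·V_g = 0
With fR = 1.39×10⁻⁴ × 1772×10³ m = 246 m/s:
V = [−fR + √((fR)² + 4 fR V_g)]/2 = [−246 + √(246² + 4×246×18)]/2 = 16.8 m/s
Subgeostrophic (V < V_g = 18 m/s), as expected around a low.
Converting: 16.8 m/s × 1.944 = 32.7 knots

32.7 knots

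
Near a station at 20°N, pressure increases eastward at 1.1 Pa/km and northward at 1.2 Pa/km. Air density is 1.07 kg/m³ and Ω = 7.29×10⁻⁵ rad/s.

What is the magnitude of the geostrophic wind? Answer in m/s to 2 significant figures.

31 m/s

Coriolis parameter at 20°N:
f = 2Ω sin φ = 2 × 7.29×10⁻⁵ × sin 20° = 4.99×10⁻⁵ s⁻¹
Component geostrophic relations (x east, y north):
u_g = −(1/(fρ)) ∂P/∂y,  v_g = (1/(fρ)) ∂P/∂x
u_g = −(1.2×10⁻³)/(4.99×10⁻⁵ × 1.07) = −22.5 m/s;  v_g = (1.1×10⁻³)/(4.99×10⁻⁵ × 1.07) = 20.6 m/s
|V_g| = √(u_g² + v_g²) = 30.5 m/s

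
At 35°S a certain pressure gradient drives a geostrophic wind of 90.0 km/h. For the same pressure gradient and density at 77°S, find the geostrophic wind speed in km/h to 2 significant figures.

With the same pressure gradient and density, V_g ∝ 1/f ∝ 1/sin φ.
V₂ = V₁ · sin φ₁ / sin φ₂ = 90.0 × sin 35° / sin 77°
V₂ = 90.0 × 0.5736/0.9744 = 53 km/h

53 km/h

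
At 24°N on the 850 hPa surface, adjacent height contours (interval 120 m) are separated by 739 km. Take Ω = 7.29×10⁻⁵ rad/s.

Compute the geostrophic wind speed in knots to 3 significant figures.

52.2 knots

Coriolis parameter at 24°N:
f = 2Ω sin φ = 2 × 7.29×10⁻⁵ × sin 24° = 5.93×10⁻⁵ s⁻¹
Height gradient: |∂Z/∂n| = 120 m / 739000 m = 1.62×10⁻⁴
On a pressure surface, geostrophic balance gives V_g = (g/f)|∂Z/∂n|:
V_g = 9.81 × 1.62×10⁻⁴ / 5.93×10⁻⁵ = 26.9 m/s
Converting: 26.9 m/s × 1.944 = 52.2 knots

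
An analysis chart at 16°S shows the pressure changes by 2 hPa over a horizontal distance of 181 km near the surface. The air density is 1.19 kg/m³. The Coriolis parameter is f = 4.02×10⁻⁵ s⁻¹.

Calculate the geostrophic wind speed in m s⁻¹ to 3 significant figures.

23.1 m s⁻¹

Pressure gradient: |∂P/∂n| = 200 Pa / 181000 m = 1.10×10⁻³ Pa/m
Geostrophic balance (pressure-gradient force = Coriolis force):
V_g = (1/(fρ)) |∂P/∂n| = 1.10×10⁻³ / (4.02×10⁻⁵ × 1.19) = 23.1 m/s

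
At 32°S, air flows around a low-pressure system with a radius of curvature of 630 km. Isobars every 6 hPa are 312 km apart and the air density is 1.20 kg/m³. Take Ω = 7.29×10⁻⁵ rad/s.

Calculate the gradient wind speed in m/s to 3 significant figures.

Coriolis parameter at 32°S:
f = 2Ω sin φ = 2 × 7.29×10⁻⁵ × sin 32° = 7.73×10⁻⁵ s⁻¹
Pressure gradient: |∂P/∂n| = 600 Pa / 312000 m = 1.92×10⁻³ Pa/m
Geostrophic speed: V_g = |∂P/∂n|/(fρ) = 1.92×10⁻³/(7.73×10⁻⁵ × 1.20) = 20.7 m/s
Around a low, centrifugal force acts outward with Coriolis, so pressure-gradient force balances both:
(1/ρ)|∂P/∂n| = fV + V²/R  →  V² + fR·V − fR·V_g = 0
With fR = 7.73×10⁻⁵ × 630×10³ m = 48.7 m/s:
V = [−fR + √((fR)² + 4 fR V_g)]/2 = [−48.7 + √(48.7² + 4×48.7×20.7)]/2 = 15.7 m/s
Subgeostrophic (V < V_g = 20.7 m/s), as expected around a low.

15.7 m/s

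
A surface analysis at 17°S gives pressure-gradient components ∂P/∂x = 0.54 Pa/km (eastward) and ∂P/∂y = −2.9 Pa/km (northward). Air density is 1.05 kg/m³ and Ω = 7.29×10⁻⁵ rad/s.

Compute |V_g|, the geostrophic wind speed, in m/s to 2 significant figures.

Coriolis parameter at 17°S:
f = 2Ω sin φ = 2 × 7.29×10⁻⁵ × sin 17° = 4.26×10⁻⁵ s⁻¹
In the Southern Hemisphere f is negative: f = −4.26×10⁻⁵ s⁻¹.
Component geostrophic relations (x east, y north):
u_g = −(1/(fρ)) ∂P/∂y,  v_g = (1/(fρ)) ∂P/∂x
u_g = −(−2.9×10⁻³)/(−4.26×10⁻⁵ × 1.05) = −64.8 m/s;  v_g = (0.54×10⁻³)/(−4.26×10⁻⁵ × 1.05) = −12.1 m/s
|V_g| = √(u_g² + v_g²) = 65.9 m/s

66 m/s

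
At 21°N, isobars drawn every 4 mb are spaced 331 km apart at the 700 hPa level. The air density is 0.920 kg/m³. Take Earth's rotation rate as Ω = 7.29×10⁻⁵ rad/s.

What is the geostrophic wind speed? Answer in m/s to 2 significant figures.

Coriolis parameter at 21°N:
f = 2Ω sin φ = 2 × 7.29×10⁻⁵ × sin 21° = 5.23×10⁻⁵ s⁻¹
Pressure gradient: |∂P/∂n| = 400 Pa / 331000 m = 1.21×10⁻³ Pa/m
Geostrophic balance (pressure-gradient force = Coriolis force):
V_g = (1/(fρ)) |∂P/∂n| = 1.21×10⁻³ / (5.23×10⁻⁵ × 0.920) = 25.1 m/s

25 m/s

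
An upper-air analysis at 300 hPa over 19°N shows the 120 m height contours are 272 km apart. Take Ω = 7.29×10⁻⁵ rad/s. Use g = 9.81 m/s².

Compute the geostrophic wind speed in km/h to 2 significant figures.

Coriolis parameter at 19°N:
f = 2Ω sin φ = 2 × 7.29×10⁻⁵ × sin 19° = 4.75×10⁻⁵ s⁻¹
Height gradient: |∂Z/∂n| = 120 m / 272000 m = 4.41×10⁻⁴
On a pressure surface, geostrophic balance gives V_g = (g/f)|∂Z/∂n|:
V_g = 9.81 × 4.41×10⁻⁴ / 4.75×10⁻⁵ = 91.2 m/s
Converting: 91.2 m/s × 3.6 = 330 km/h

330 km/h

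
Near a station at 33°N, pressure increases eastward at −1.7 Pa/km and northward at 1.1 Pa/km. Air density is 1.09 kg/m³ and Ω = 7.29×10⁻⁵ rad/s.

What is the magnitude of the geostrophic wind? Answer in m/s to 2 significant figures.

Coriolis parameter at 33°N:
f = 2Ω sin φ = 2 × 7.29×10⁻⁵ × sin 33° = 7.94×10⁻⁵ s⁻¹
Component geostrophic relations (x east, y north):
u_g = −(1/(fρ)) ∂P/∂y,  v_g = (1/(fρ)) ∂P/∂x
u_g = −(1.1×10⁻³)/(7.94×10⁻⁵ × 1.09) = −12.7 m/s;  v_g = (−1.7×10⁻³)/(7.94×10⁻⁵ × 1.09) = −19.6 m/s
|V_g| = √(u_g² + v_g²) = 23.4 m/s

23 m/s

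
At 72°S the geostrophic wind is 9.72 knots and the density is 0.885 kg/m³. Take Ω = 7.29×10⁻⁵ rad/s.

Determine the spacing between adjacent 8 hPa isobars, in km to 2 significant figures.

1300 km

Coriolis parameter at 72°S:
f = 2Ω sin φ = 2 × 7.29×10⁻⁵ × sin 72° = 1.39×10⁻⁴ s⁻¹
Wind speed in SI: 9.72 knots = 5.00 m/s
Geostrophic balance rearranged: |∂P/∂n| = f ρ V_g
|∂P/∂n| = 1.39×10⁻⁴ × 0.885 × 5.00 = 6.14×10⁻⁴ Pa/m
Isobar spacing: Δn = ΔP/|∂P/∂n| = 800 Pa / 6.14×10⁻⁴ Pa/m = 1303702 m ≈ 1300 km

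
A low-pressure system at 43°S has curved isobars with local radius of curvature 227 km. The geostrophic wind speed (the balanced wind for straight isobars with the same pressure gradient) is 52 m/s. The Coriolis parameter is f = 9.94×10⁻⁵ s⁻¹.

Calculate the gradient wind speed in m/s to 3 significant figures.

24.8 m/s

Around a low, centrifugal force acts outward with Coriolis, so pressure-gradient force balances both:
(1/ρ)|∂P/∂n| = fV + V²/R  →  V² + fR·V − fR·V_g = 0
With fR = 9.94×10⁻⁵ × 227×10³ m = 22.6 m/s:
V = [−fR + √((fR)² + 4 fR V_g)]/2 = [−22.6 + √(22.6² + 4×22.6×52)]/2 = 24.8 m/s
Subgeostrophic (V < V_g = 52 m/s), as expected around a low.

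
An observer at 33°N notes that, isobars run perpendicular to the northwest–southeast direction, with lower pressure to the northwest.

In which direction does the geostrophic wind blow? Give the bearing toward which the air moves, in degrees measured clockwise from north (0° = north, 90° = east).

The pressure-gradient force points toward the northwest (bearing 315°).
Geostrophic balance: in the Northern Hemisphere the Coriolis force deflects motion to the right, so the geostrophic wind blows 90° to the right of the pressure-gradient force (low pressure on the left).
Rotating 315° by 90° clockwise gives 045° — the wind blows toward the northeast.

045°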